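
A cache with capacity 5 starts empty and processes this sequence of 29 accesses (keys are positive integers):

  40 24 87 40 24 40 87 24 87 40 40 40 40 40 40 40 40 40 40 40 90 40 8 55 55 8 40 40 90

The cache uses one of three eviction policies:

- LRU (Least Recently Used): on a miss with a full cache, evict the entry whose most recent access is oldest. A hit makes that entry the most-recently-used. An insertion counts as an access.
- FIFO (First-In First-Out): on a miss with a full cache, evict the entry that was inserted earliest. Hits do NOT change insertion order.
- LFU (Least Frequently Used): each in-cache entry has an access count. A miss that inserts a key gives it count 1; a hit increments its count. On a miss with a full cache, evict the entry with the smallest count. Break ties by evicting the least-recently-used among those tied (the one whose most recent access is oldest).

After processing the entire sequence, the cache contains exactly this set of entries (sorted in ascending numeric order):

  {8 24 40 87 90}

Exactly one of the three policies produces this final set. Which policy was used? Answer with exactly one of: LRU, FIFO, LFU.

Answer: LFU

Derivation:
Simulating under each policy and comparing final sets:
  LRU: final set = {8 40 55 87 90} -> differs
  FIFO: final set = {8 40 55 87 90} -> differs
  LFU: final set = {8 24 40 87 90} -> MATCHES target
Only LFU produces the target set.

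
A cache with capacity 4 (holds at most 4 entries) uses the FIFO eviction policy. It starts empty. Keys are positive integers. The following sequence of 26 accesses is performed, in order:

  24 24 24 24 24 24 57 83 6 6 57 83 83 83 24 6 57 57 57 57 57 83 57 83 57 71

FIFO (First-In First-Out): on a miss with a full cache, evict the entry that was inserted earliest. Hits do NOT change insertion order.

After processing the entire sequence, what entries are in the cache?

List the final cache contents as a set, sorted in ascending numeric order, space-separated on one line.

FIFO simulation (capacity=4):
  1. access 24: MISS. Cache (old->new): [24]
  2. access 24: HIT. Cache (old->new): [24]
  3. access 24: HIT. Cache (old->new): [24]
  4. access 24: HIT. Cache (old->new): [24]
  5. access 24: HIT. Cache (old->new): [24]
  6. access 24: HIT. Cache (old->new): [24]
  7. access 57: MISS. Cache (old->new): [24 57]
  8. access 83: MISS. Cache (old->new): [24 57 83]
  9. access 6: MISS. Cache (old->new): [24 57 83 6]
  10. access 6: HIT. Cache (old->new): [24 57 83 6]
  11. access 57: HIT. Cache (old->new): [24 57 83 6]
  12. access 83: HIT. Cache (old->new): [24 57 83 6]
  13. access 83: HIT. Cache (old->new): [24 57 83 6]
  14. access 83: HIT. Cache (old->new): [24 57 83 6]
  15. access 24: HIT. Cache (old->new): [24 57 83 6]
  16. access 6: HIT. Cache (old->new): [24 57 83 6]
  17. access 57: HIT. Cache (old->new): [24 57 83 6]
  18. access 57: HIT. Cache (old->new): [24 57 83 6]
  19. access 57: HIT. Cache (old->new): [24 57 83 6]
  20. access 57: HIT. Cache (old->new): [24 57 83 6]
  21. access 57: HIT. Cache (old->new): [24 57 83 6]
  22. access 83: HIT. Cache (old->new): [24 57 83 6]
  23. access 57: HIT. Cache (old->new): [24 57 83 6]
  24. access 83: HIT. Cache (old->new): [24 57 83 6]
  25. access 57: HIT. Cache (old->new): [24 57 83 6]
  26. access 71: MISS, evict 24. Cache (old->new): [57 83 6 71]
Total: 21 hits, 5 misses, 1 evictions

Answer: 6 57 71 83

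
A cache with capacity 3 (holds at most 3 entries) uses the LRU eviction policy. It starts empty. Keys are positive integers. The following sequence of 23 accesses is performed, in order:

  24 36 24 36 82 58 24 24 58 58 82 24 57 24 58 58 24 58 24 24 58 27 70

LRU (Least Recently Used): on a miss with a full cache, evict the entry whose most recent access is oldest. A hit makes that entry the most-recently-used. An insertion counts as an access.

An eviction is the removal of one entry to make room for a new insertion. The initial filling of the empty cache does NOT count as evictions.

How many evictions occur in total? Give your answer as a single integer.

Answer: 6

Derivation:
LRU simulation (capacity=3):
  1. access 24: MISS. Cache (LRU->MRU): [24]
  2. access 36: MISS. Cache (LRU->MRU): [24 36]
  3. access 24: HIT. Cache (LRU->MRU): [36 24]
  4. access 36: HIT. Cache (LRU->MRU): [24 36]
  5. access 82: MISS. Cache (LRU->MRU): [24 36 82]
  6. access 58: MISS, evict 24. Cache (LRU->MRU): [36 82 58]
  7. access 24: MISS, evict 36. Cache (LRU->MRU): [82 58 24]
  8. access 24: HIT. Cache (LRU->MRU): [82 58 24]
  9. access 58: HIT. Cache (LRU->MRU): [82 24 58]
  10. access 58: HIT. Cache (LRU->MRU): [82 24 58]
  11. access 82: HIT. Cache (LRU->MRU): [24 58 82]
  12. access 24: HIT. Cache (LRU->MRU): [58 82 24]
  13. access 57: MISS, evict 58. Cache (LRU->MRU): [82 24 57]
  14. access 24: HIT. Cache (LRU->MRU): [82 57 24]
  15. access 58: MISS, evict 82. Cache (LRU->MRU): [57 24 58]
  16. access 58: HIT. Cache (LRU->MRU): [57 24 58]
  17. access 24: HIT. Cache (LRU->MRU): [57 58 24]
  18. access 58: HIT. Cache (LRU->MRU): [57 24 58]
  19. access 24: HIT. Cache (LRU->MRU): [57 58 24]
  20. access 24: HIT. Cache (LRU->MRU): [57 58 24]
  21. access 58: HIT. Cache (LRU->MRU): [57 24 58]
  22. access 27: MISS, evict 57. Cache (LRU->MRU): [24 58 27]
  23. access 70: MISS, evict 24. Cache (LRU->MRU): [58 27 70]
Total: 14 hits, 9 misses, 6 evictions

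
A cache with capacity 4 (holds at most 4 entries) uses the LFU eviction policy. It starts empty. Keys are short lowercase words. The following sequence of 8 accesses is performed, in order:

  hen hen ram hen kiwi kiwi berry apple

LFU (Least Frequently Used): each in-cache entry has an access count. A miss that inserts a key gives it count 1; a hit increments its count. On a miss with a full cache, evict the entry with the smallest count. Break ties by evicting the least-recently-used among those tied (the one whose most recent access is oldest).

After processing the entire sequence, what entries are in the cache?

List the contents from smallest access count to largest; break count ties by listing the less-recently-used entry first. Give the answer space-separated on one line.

Answer: berry apple kiwi hen

Derivation:
LFU simulation (capacity=4):
  1. access hen: MISS. Cache: [hen(c=1)]
  2. access hen: HIT, count now 2. Cache: [hen(c=2)]
  3. access ram: MISS. Cache: [ram(c=1) hen(c=2)]
  4. access hen: HIT, count now 3. Cache: [ram(c=1) hen(c=3)]
  5. access kiwi: MISS. Cache: [ram(c=1) kiwi(c=1) hen(c=3)]
  6. access kiwi: HIT, count now 2. Cache: [ram(c=1) kiwi(c=2) hen(c=3)]
  7. access berry: MISS. Cache: [ram(c=1) berry(c=1) kiwi(c=2) hen(c=3)]
  8. access apple: MISS, evict ram(c=1). Cache: [berry(c=1) apple(c=1) kiwi(c=2) hen(c=3)]
Total: 3 hits, 5 misses, 1 evictions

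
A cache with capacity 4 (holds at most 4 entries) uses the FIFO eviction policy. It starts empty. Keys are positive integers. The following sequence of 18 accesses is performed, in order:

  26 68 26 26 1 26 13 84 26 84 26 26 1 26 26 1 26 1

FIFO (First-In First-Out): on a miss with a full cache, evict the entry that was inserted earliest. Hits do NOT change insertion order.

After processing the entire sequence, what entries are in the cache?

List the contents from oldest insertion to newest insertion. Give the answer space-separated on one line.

FIFO simulation (capacity=4):
  1. access 26: MISS. Cache (old->new): [26]
  2. access 68: MISS. Cache (old->new): [26 68]
  3. access 26: HIT. Cache (old->new): [26 68]
  4. access 26: HIT. Cache (old->new): [26 68]
  5. access 1: MISS. Cache (old->new): [26 68 1]
  6. access 26: HIT. Cache (old->new): [26 68 1]
  7. access 13: MISS. Cache (old->new): [26 68 1 13]
  8. access 84: MISS, evict 26. Cache (old->new): [68 1 13 84]
  9. access 26: MISS, evict 68. Cache (old->new): [1 13 84 26]
  10. access 84: HIT. Cache (old->new): [1 13 84 26]
  11. access 26: HIT. Cache (old->new): [1 13 84 26]
  12. access 26: HIT. Cache (old->new): [1 13 84 26]
  13. access 1: HIT. Cache (old->new): [1 13 84 26]
  14. access 26: HIT. Cache (old->new): [1 13 84 26]
  15. access 26: HIT. Cache (old->new): [1 13 84 26]
  16. access 1: HIT. Cache (old->new): [1 13 84 26]
  17. access 26: HIT. Cache (old->new): [1 13 84 26]
  18. access 1: HIT. Cache (old->new): [1 13 84 26]
Total: 12 hits, 6 misses, 2 evictions

Answer: 1 13 84 26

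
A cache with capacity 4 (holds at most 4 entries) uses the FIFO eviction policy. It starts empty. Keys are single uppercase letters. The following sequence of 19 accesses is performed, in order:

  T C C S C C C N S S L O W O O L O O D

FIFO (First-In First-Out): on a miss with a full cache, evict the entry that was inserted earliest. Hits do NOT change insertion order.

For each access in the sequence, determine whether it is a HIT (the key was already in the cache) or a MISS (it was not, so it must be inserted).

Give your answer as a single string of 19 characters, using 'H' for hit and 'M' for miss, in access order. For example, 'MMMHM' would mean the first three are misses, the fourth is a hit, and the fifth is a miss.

FIFO simulation (capacity=4):
  1. access T: MISS. Cache (old->new): [T]
  2. access C: MISS. Cache (old->new): [T C]
  3. access C: HIT. Cache (old->new): [T C]
  4. access S: MISS. Cache (old->new): [T C S]
  5. access C: HIT. Cache (old->new): [T C S]
  6. access C: HIT. Cache (old->new): [T C S]
  7. access C: HIT. Cache (old->new): [T C S]
  8. access N: MISS. Cache (old->new): [T C S N]
  9. access S: HIT. Cache (old->new): [T C S N]
  10. access S: HIT. Cache (old->new): [T C S N]
  11. access L: MISS, evict T. Cache (old->new): [C S N L]
  12. access O: MISS, evict C. Cache (old->new): [S N L O]
  13. access W: MISS, evict S. Cache (old->new): [N L O W]
  14. access O: HIT. Cache (old->new): [N L O W]
  15. access O: HIT. Cache (old->new): [N L O W]
  16. access L: HIT. Cache (old->new): [N L O W]
  17. access O: HIT. Cache (old->new): [N L O W]
  18. access O: HIT. Cache (old->new): [N L O W]
  19. access D: MISS, evict N. Cache (old->new): [L O W D]
Total: 11 hits, 8 misses, 4 evictions

Answer: MMHMHHHMHHMMMHHHHHM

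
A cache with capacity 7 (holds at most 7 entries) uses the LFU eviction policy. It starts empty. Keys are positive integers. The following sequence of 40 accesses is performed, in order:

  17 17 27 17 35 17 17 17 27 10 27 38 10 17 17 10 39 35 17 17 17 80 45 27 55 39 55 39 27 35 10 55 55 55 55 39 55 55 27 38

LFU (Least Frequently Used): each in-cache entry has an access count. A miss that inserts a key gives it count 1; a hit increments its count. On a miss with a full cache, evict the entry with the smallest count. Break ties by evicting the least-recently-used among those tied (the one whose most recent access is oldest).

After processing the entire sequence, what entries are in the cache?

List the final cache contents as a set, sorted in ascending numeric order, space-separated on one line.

Answer: 10 17 27 35 38 39 55

Derivation:
LFU simulation (capacity=7):
  1. access 17: MISS. Cache: [17(c=1)]
  2. access 17: HIT, count now 2. Cache: [17(c=2)]
  3. access 27: MISS. Cache: [27(c=1) 17(c=2)]
  4. access 17: HIT, count now 3. Cache: [27(c=1) 17(c=3)]
  5. access 35: MISS. Cache: [27(c=1) 35(c=1) 17(c=3)]
  6. access 17: HIT, count now 4. Cache: [27(c=1) 35(c=1) 17(c=4)]
  7. access 17: HIT, count now 5. Cache: [27(c=1) 35(c=1) 17(c=5)]
  8. access 17: HIT, count now 6. Cache: [27(c=1) 35(c=1) 17(c=6)]
  9. access 27: HIT, count now 2. Cache: [35(c=1) 27(c=2) 17(c=6)]
  10. access 10: MISS. Cache: [35(c=1) 10(c=1) 27(c=2) 17(c=6)]
  11. access 27: HIT, count now 3. Cache: [35(c=1) 10(c=1) 27(c=3) 17(c=6)]
  12. access 38: MISS. Cache: [35(c=1) 10(c=1) 38(c=1) 27(c=3) 17(c=6)]
  13. access 10: HIT, count now 2. Cache: [35(c=1) 38(c=1) 10(c=2) 27(c=3) 17(c=6)]
  14. access 17: HIT, count now 7. Cache: [35(c=1) 38(c=1) 10(c=2) 27(c=3) 17(c=7)]
  15. access 17: HIT, count now 8. Cache: [35(c=1) 38(c=1) 10(c=2) 27(c=3) 17(c=8)]
  16. access 10: HIT, count now 3. Cache: [35(c=1) 38(c=1) 27(c=3) 10(c=3) 17(c=8)]
  17. access 39: MISS. Cache: [35(c=1) 38(c=1) 39(c=1) 27(c=3) 10(c=3) 17(c=8)]
  18. access 35: HIT, count now 2. Cache: [38(c=1) 39(c=1) 35(c=2) 27(c=3) 10(c=3) 17(c=8)]
  19. access 17: HIT, count now 9. Cache: [38(c=1) 39(c=1) 35(c=2) 27(c=3) 10(c=3) 17(c=9)]
  20. access 17: HIT, count now 10. Cache: [38(c=1) 39(c=1) 35(c=2) 27(c=3) 10(c=3) 17(c=10)]
  21. access 17: HIT, count now 11. Cache: [38(c=1) 39(c=1) 35(c=2) 27(c=3) 10(c=3) 17(c=11)]
  22. access 80: MISS. Cache: [38(c=1) 39(c=1) 80(c=1) 35(c=2) 27(c=3) 10(c=3) 17(c=11)]
  23. access 45: MISS, evict 38(c=1). Cache: [39(c=1) 80(c=1) 45(c=1) 35(c=2) 27(c=3) 10(c=3) 17(c=11)]
  24. access 27: HIT, count now 4. Cache: [39(c=1) 80(c=1) 45(c=1) 35(c=2) 10(c=3) 27(c=4) 17(c=11)]
  25. access 55: MISS, evict 39(c=1). Cache: [80(c=1) 45(c=1) 55(c=1) 35(c=2) 10(c=3) 27(c=4) 17(c=11)]
  26. access 39: MISS, evict 80(c=1). Cache: [45(c=1) 55(c=1) 39(c=1) 35(c=2) 10(c=3) 27(c=4) 17(c=11)]
  27. access 55: HIT, count now 2. Cache: [45(c=1) 39(c=1) 35(c=2) 55(c=2) 10(c=3) 27(c=4) 17(c=11)]
  28. access 39: HIT, count now 2. Cache: [45(c=1) 35(c=2) 55(c=2) 39(c=2) 10(c=3) 27(c=4) 17(c=11)]
  29. access 27: HIT, count now 5. Cache: [45(c=1) 35(c=2) 55(c=2) 39(c=2) 10(c=3) 27(c=5) 17(c=11)]
  30. access 35: HIT, count now 3. Cache: [45(c=1) 55(c=2) 39(c=2) 10(c=3) 35(c=3) 27(c=5) 17(c=11)]
  31. access 10: HIT, count now 4. Cache: [45(c=1) 55(c=2) 39(c=2) 35(c=3) 10(c=4) 27(c=5) 17(c=11)]
  32. access 55: HIT, count now 3. Cache: [45(c=1) 39(c=2) 35(c=3) 55(c=3) 10(c=4) 27(c=5) 17(c=11)]
  33. access 55: HIT, count now 4. Cache: [45(c=1) 39(c=2) 35(c=3) 10(c=4) 55(c=4) 27(c=5) 17(c=11)]
  34. access 55: HIT, count now 5. Cache: [45(c=1) 39(c=2) 35(c=3) 10(c=4) 27(c=5) 55(c=5) 17(c=11)]
  35. access 55: HIT, count now 6. Cache: [45(c=1) 39(c=2) 35(c=3) 10(c=4) 27(c=5) 55(c=6) 17(c=11)]
  36. access 39: HIT, count now 3. Cache: [45(c=1) 35(c=3) 39(c=3) 10(c=4) 27(c=5) 55(c=6) 17(c=11)]
  37. access 55: HIT, count now 7. Cache: [45(c=1) 35(c=3) 39(c=3) 10(c=4) 27(c=5) 55(c=7) 17(c=11)]
  38. access 55: HIT, count now 8. Cache: [45(c=1) 35(c=3) 39(c=3) 10(c=4) 27(c=5) 55(c=8) 17(c=11)]
  39. access 27: HIT, count now 6. Cache: [45(c=1) 35(c=3) 39(c=3) 10(c=4) 27(c=6) 55(c=8) 17(c=11)]
  40. access 38: MISS, evict 45(c=1). Cache: [38(c=1) 35(c=3) 39(c=3) 10(c=4) 27(c=6) 55(c=8) 17(c=11)]
Total: 29 hits, 11 misses, 4 evictions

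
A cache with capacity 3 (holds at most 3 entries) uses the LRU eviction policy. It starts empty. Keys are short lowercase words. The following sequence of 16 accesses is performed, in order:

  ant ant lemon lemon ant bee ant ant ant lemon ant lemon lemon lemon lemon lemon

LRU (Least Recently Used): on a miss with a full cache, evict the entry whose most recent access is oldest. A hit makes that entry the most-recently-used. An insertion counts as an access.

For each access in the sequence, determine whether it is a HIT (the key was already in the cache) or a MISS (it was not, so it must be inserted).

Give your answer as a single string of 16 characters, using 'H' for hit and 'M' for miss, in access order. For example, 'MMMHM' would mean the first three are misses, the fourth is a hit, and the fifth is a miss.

Answer: MHMHHMHHHHHHHHHH

Derivation:
LRU simulation (capacity=3):
  1. access ant: MISS. Cache (LRU->MRU): [ant]
  2. access ant: HIT. Cache (LRU->MRU): [ant]
  3. access lemon: MISS. Cache (LRU->MRU): [ant lemon]
  4. access lemon: HIT. Cache (LRU->MRU): [ant lemon]
  5. access ant: HIT. Cache (LRU->MRU): [lemon ant]
  6. access bee: MISS. Cache (LRU->MRU): [lemon ant bee]
  7. access ant: HIT. Cache (LRU->MRU): [lemon bee ant]
  8. access ant: HIT. Cache (LRU->MRU): [lemon bee ant]
  9. access ant: HIT. Cache (LRU->MRU): [lemon bee ant]
  10. access lemon: HIT. Cache (LRU->MRU): [bee ant lemon]
  11. access ant: HIT. Cache (LRU->MRU): [bee lemon ant]
  12. access lemon: HIT. Cache (LRU->MRU): [bee ant lemon]
  13. access lemon: HIT. Cache (LRU->MRU): [bee ant lemon]
  14. access lemon: HIT. Cache (LRU->MRU): [bee ant lemon]
  15. access lemon: HIT. Cache (LRU->MRU): [bee ant lemon]
  16. access lemon: HIT. Cache (LRU->MRU): [bee ant lemon]
Total: 13 hits, 3 misses, 0 evictions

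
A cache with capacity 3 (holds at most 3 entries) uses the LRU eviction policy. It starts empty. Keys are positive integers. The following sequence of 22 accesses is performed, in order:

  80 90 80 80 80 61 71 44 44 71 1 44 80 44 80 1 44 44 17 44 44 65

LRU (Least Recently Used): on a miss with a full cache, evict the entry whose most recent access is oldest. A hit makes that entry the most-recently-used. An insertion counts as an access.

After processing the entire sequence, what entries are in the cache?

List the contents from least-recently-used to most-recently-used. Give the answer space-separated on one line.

Answer: 17 44 65

Derivation:
LRU simulation (capacity=3):
  1. access 80: MISS. Cache (LRU->MRU): [80]
  2. access 90: MISS. Cache (LRU->MRU): [80 90]
  3. access 80: HIT. Cache (LRU->MRU): [90 80]
  4. access 80: HIT. Cache (LRU->MRU): [90 80]
  5. access 80: HIT. Cache (LRU->MRU): [90 80]
  6. access 61: MISS. Cache (LRU->MRU): [90 80 61]
  7. access 71: MISS, evict 90. Cache (LRU->MRU): [80 61 71]
  8. access 44: MISS, evict 80. Cache (LRU->MRU): [61 71 44]
  9. access 44: HIT. Cache (LRU->MRU): [61 71 44]
  10. access 71: HIT. Cache (LRU->MRU): [61 44 71]
  11. access 1: MISS, evict 61. Cache (LRU->MRU): [44 71 1]
  12. access 44: HIT. Cache (LRU->MRU): [71 1 44]
  13. access 80: MISS, evict 71. Cache (LRU->MRU): [1 44 80]
  14. access 44: HIT. Cache (LRU->MRU): [1 80 44]
  15. access 80: HIT. Cache (LRU->MRU): [1 44 80]
  16. access 1: HIT. Cache (LRU->MRU): [44 80 1]
  17. access 44: HIT. Cache (LRU->MRU): [80 1 44]
  18. access 44: HIT. Cache (LRU->MRU): [80 1 44]
  19. access 17: MISS, evict 80. Cache (LRU->MRU): [1 44 17]
  20. access 44: HIT. Cache (LRU->MRU): [1 17 44]
  21. access 44: HIT. Cache (LRU->MRU): [1 17 44]
  22. access 65: MISS, evict 1. Cache (LRU->MRU): [17 44 65]
Total: 13 hits, 9 misses, 6 evictions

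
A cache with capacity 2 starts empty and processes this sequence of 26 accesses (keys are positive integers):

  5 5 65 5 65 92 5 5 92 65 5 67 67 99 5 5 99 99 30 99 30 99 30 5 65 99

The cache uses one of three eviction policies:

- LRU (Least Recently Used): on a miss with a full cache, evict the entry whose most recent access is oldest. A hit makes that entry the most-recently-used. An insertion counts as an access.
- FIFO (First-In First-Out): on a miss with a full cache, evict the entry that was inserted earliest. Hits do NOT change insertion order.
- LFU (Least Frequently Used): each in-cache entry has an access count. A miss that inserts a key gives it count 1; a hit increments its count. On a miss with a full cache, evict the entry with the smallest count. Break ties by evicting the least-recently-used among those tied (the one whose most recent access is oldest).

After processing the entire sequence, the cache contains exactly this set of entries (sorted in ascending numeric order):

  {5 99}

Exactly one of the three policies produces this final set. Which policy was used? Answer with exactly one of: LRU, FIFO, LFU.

Simulating under each policy and comparing final sets:
  LRU: final set = {65 99} -> differs
  FIFO: final set = {65 99} -> differs
  LFU: final set = {5 99} -> MATCHES target
Only LFU produces the target set.

Answer: LFU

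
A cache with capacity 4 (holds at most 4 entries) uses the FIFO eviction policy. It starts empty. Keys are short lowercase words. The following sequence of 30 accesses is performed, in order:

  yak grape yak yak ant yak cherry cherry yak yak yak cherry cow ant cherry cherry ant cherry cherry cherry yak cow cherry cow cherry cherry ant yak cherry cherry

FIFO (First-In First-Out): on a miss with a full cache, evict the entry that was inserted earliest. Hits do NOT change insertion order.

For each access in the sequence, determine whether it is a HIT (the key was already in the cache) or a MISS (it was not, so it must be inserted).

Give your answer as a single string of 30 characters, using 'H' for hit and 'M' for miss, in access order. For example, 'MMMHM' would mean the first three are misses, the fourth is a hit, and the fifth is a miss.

FIFO simulation (capacity=4):
  1. access yak: MISS. Cache (old->new): [yak]
  2. access grape: MISS. Cache (old->new): [yak grape]
  3. access yak: HIT. Cache (old->new): [yak grape]
  4. access yak: HIT. Cache (old->new): [yak grape]
  5. access ant: MISS. Cache (old->new): [yak grape ant]
  6. access yak: HIT. Cache (old->new): [yak grape ant]
  7. access cherry: MISS. Cache (old->new): [yak grape ant cherry]
  8. access cherry: HIT. Cache (old->new): [yak grape ant cherry]
  9. access yak: HIT. Cache (old->new): [yak grape ant cherry]
  10. access yak: HIT. Cache (old->new): [yak grape ant cherry]
  11. access yak: HIT. Cache (old->new): [yak grape ant cherry]
  12. access cherry: HIT. Cache (old->new): [yak grape ant cherry]
  13. access cow: MISS, evict yak. Cache (old->new): [grape ant cherry cow]
  14. access ant: HIT. Cache (old->new): [grape ant cherry cow]
  15. access cherry: HIT. Cache (old->new): [grape ant cherry cow]
  16. access cherry: HIT. Cache (old->new): [grape ant cherry cow]
  17. access ant: HIT. Cache (old->new): [grape ant cherry cow]
  18. access cherry: HIT. Cache (old->new): [grape ant cherry cow]
  19. access cherry: HIT. Cache (old->new): [grape ant cherry cow]
  20. access cherry: HIT. Cache (old->new): [grape ant cherry cow]
  21. access yak: MISS, evict grape. Cache (old->new): [ant cherry cow yak]
  22. access cow: HIT. Cache (old->new): [ant cherry cow yak]
  23. access cherry: HIT. Cache (old->new): [ant cherry cow yak]
  24. access cow: HIT. Cache (old->new): [ant cherry cow yak]
  25. access cherry: HIT. Cache (old->new): [ant cherry cow yak]
  26. access cherry: HIT. Cache (old->new): [ant cherry cow yak]
  27. access ant: HIT. Cache (old->new): [ant cherry cow yak]
  28. access yak: HIT. Cache (old->new): [ant cherry cow yak]
  29. access cherry: HIT. Cache (old->new): [ant cherry cow yak]
  30. access cherry: HIT. Cache (old->new): [ant cherry cow yak]
Total: 24 hits, 6 misses, 2 evictions

Answer: MMHHMHMHHHHHMHHHHHHHMHHHHHHHHH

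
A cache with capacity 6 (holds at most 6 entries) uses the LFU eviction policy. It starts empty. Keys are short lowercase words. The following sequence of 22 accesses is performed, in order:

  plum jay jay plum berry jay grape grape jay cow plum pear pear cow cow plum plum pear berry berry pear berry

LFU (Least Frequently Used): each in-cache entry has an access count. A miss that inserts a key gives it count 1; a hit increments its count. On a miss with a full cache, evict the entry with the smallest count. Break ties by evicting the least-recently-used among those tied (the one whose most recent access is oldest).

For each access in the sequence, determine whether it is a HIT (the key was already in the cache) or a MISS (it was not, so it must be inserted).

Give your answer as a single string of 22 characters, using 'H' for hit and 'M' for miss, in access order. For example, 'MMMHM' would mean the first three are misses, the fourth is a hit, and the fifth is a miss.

Answer: MMHHMHMHHMHMHHHHHHHHHH

Derivation:
LFU simulation (capacity=6):
  1. access plum: MISS. Cache: [plum(c=1)]
  2. access jay: MISS. Cache: [plum(c=1) jay(c=1)]
  3. access jay: HIT, count now 2. Cache: [plum(c=1) jay(c=2)]
  4. access plum: HIT, count now 2. Cache: [jay(c=2) plum(c=2)]
  5. access berry: MISS. Cache: [berry(c=1) jay(c=2) plum(c=2)]
  6. access jay: HIT, count now 3. Cache: [berry(c=1) plum(c=2) jay(c=3)]
  7. access grape: MISS. Cache: [berry(c=1) grape(c=1) plum(c=2) jay(c=3)]
  8. access grape: HIT, count now 2. Cache: [berry(c=1) plum(c=2) grape(c=2) jay(c=3)]
  9. access jay: HIT, count now 4. Cache: [berry(c=1) plum(c=2) grape(c=2) jay(c=4)]
  10. access cow: MISS. Cache: [berry(c=1) cow(c=1) plum(c=2) grape(c=2) jay(c=4)]
  11. access plum: HIT, count now 3. Cache: [berry(c=1) cow(c=1) grape(c=2) plum(c=3) jay(c=4)]
  12. access pear: MISS. Cache: [berry(c=1) cow(c=1) pear(c=1) grape(c=2) plum(c=3) jay(c=4)]
  13. access pear: HIT, count now 2. Cache: [berry(c=1) cow(c=1) grape(c=2) pear(c=2) plum(c=3) jay(c=4)]
  14. access cow: HIT, count now 2. Cache: [berry(c=1) grape(c=2) pear(c=2) cow(c=2) plum(c=3) jay(c=4)]
  15. access cow: HIT, count now 3. Cache: [berry(c=1) grape(c=2) pear(c=2) plum(c=3) cow(c=3) jay(c=4)]
  16. access plum: HIT, count now 4. Cache: [berry(c=1) grape(c=2) pear(c=2) cow(c=3) jay(c=4) plum(c=4)]
  17. access plum: HIT, count now 5. Cache: [berry(c=1) grape(c=2) pear(c=2) cow(c=3) jay(c=4) plum(c=5)]
  18. access pear: HIT, count now 3. Cache: [berry(c=1) grape(c=2) cow(c=3) pear(c=3) jay(c=4) plum(c=5)]
  19. access berry: HIT, count now 2. Cache: [grape(c=2) berry(c=2) cow(c=3) pear(c=3) jay(c=4) plum(c=5)]
  20. access berry: HIT, count now 3. Cache: [grape(c=2) cow(c=3) pear(c=3) berry(c=3) jay(c=4) plum(c=5)]
  21. access pear: HIT, count now 4. Cache: [grape(c=2) cow(c=3) berry(c=3) jay(c=4) pear(c=4) plum(c=5)]
  22. access berry: HIT, count now 4. Cache: [grape(c=2) cow(c=3) jay(c=4) pear(c=4) berry(c=4) plum(c=5)]
Total: 16 hits, 6 misses, 0 evictions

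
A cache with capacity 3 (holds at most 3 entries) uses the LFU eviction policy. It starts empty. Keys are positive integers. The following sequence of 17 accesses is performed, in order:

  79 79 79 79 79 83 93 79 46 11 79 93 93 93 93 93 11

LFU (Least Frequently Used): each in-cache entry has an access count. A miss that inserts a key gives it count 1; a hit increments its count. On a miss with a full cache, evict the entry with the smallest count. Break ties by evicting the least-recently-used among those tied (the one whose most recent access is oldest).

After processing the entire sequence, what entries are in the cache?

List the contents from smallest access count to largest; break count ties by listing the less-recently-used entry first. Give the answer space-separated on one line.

LFU simulation (capacity=3):
  1. access 79: MISS. Cache: [79(c=1)]
  2. access 79: HIT, count now 2. Cache: [79(c=2)]
  3. access 79: HIT, count now 3. Cache: [79(c=3)]
  4. access 79: HIT, count now 4. Cache: [79(c=4)]
  5. access 79: HIT, count now 5. Cache: [79(c=5)]
  6. access 83: MISS. Cache: [83(c=1) 79(c=5)]
  7. access 93: MISS. Cache: [83(c=1) 93(c=1) 79(c=5)]
  8. access 79: HIT, count now 6. Cache: [83(c=1) 93(c=1) 79(c=6)]
  9. access 46: MISS, evict 83(c=1). Cache: [93(c=1) 46(c=1) 79(c=6)]
  10. access 11: MISS, evict 93(c=1). Cache: [46(c=1) 11(c=1) 79(c=6)]
  11. access 79: HIT, count now 7. Cache: [46(c=1) 11(c=1) 79(c=7)]
  12. access 93: MISS, evict 46(c=1). Cache: [11(c=1) 93(c=1) 79(c=7)]
  13. access 93: HIT, count now 2. Cache: [11(c=1) 93(c=2) 79(c=7)]
  14. access 93: HIT, count now 3. Cache: [11(c=1) 93(c=3) 79(c=7)]
  15. access 93: HIT, count now 4. Cache: [11(c=1) 93(c=4) 79(c=7)]
  16. access 93: HIT, count now 5. Cache: [11(c=1) 93(c=5) 79(c=7)]
  17. access 11: HIT, count now 2. Cache: [11(c=2) 93(c=5) 79(c=7)]
Total: 11 hits, 6 misses, 3 evictions

Answer: 11 93 79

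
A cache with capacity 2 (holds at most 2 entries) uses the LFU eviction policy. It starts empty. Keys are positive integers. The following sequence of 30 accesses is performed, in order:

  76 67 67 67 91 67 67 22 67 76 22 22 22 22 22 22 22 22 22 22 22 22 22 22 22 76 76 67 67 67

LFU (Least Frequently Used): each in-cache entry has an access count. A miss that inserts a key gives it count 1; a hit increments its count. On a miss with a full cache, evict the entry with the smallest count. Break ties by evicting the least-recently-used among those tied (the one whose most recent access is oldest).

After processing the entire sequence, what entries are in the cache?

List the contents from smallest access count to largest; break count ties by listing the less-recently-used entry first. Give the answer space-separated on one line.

Answer: 67 22

Derivation:
LFU simulation (capacity=2):
  1. access 76: MISS. Cache: [76(c=1)]
  2. access 67: MISS. Cache: [76(c=1) 67(c=1)]
  3. access 67: HIT, count now 2. Cache: [76(c=1) 67(c=2)]
  4. access 67: HIT, count now 3. Cache: [76(c=1) 67(c=3)]
  5. access 91: MISS, evict 76(c=1). Cache: [91(c=1) 67(c=3)]
  6. access 67: HIT, count now 4. Cache: [91(c=1) 67(c=4)]
  7. access 67: HIT, count now 5. Cache: [91(c=1) 67(c=5)]
  8. access 22: MISS, evict 91(c=1). Cache: [22(c=1) 67(c=5)]
  9. access 67: HIT, count now 6. Cache: [22(c=1) 67(c=6)]
  10. access 76: MISS, evict 22(c=1). Cache: [76(c=1) 67(c=6)]
  11. access 22: MISS, evict 76(c=1). Cache: [22(c=1) 67(c=6)]
  12. access 22: HIT, count now 2. Cache: [22(c=2) 67(c=6)]
  13. access 22: HIT, count now 3. Cache: [22(c=3) 67(c=6)]
  14. access 22: HIT, count now 4. Cache: [22(c=4) 67(c=6)]
  15. access 22: HIT, count now 5. Cache: [22(c=5) 67(c=6)]
  16. access 22: HIT, count now 6. Cache: [67(c=6) 22(c=6)]
  17. access 22: HIT, count now 7. Cache: [67(c=6) 22(c=7)]
  18. access 22: HIT, count now 8. Cache: [67(c=6) 22(c=8)]
  19. access 22: HIT, count now 9. Cache: [67(c=6) 22(c=9)]
  20. access 22: HIT, count now 10. Cache: [67(c=6) 22(c=10)]
  21. access 22: HIT, count now 11. Cache: [67(c=6) 22(c=11)]
  22. access 22: HIT, count now 12. Cache: [67(c=6) 22(c=12)]
  23. access 22: HIT, count now 13. Cache: [67(c=6) 22(c=13)]
  24. access 22: HIT, count now 14. Cache: [67(c=6) 22(c=14)]
  25. access 22: HIT, count now 15. Cache: [67(c=6) 22(c=15)]
  26. access 76: MISS, evict 67(c=6). Cache: [76(c=1) 22(c=15)]
  27. access 76: HIT, count now 2. Cache: [76(c=2) 22(c=15)]
  28. access 67: MISS, evict 76(c=2). Cache: [67(c=1) 22(c=15)]
  29. access 67: HIT, count now 2. Cache: [67(c=2) 22(c=15)]
  30. access 67: HIT, count now 3. Cache: [67(c=3) 22(c=15)]
Total: 22 hits, 8 misses, 6 evictions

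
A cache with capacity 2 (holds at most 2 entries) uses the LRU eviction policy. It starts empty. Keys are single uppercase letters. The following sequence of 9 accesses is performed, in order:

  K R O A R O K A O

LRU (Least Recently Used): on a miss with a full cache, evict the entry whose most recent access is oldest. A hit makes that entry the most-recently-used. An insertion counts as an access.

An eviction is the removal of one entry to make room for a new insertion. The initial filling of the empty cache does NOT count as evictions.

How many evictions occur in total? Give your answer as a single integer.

LRU simulation (capacity=2):
  1. access K: MISS. Cache (LRU->MRU): [K]
  2. access R: MISS. Cache (LRU->MRU): [K R]
  3. access O: MISS, evict K. Cache (LRU->MRU): [R O]
  4. access A: MISS, evict R. Cache (LRU->MRU): [O A]
  5. access R: MISS, evict O. Cache (LRU->MRU): [A R]
  6. access O: MISS, evict A. Cache (LRU->MRU): [R O]
  7. access K: MISS, evict R. Cache (LRU->MRU): [O K]
  8. access A: MISS, evict O. Cache (LRU->MRU): [K A]
  9. access O: MISS, evict K. Cache (LRU->MRU): [A O]
Total: 0 hits, 9 misses, 7 evictions

Answer: 7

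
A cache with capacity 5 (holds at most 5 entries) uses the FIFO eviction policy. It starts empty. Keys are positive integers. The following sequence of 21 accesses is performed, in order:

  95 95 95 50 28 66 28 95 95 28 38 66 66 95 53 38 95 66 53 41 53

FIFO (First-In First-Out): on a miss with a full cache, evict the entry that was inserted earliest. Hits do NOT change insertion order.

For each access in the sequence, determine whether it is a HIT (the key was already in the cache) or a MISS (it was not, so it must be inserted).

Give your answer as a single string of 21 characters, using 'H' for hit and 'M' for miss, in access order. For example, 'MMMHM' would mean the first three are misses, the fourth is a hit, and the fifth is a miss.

Answer: MHHMMMHHHHMHHHMHMHHMH

Derivation:
FIFO simulation (capacity=5):
  1. access 95: MISS. Cache (old->new): [95]
  2. access 95: HIT. Cache (old->new): [95]
  3. access 95: HIT. Cache (old->new): [95]
  4. access 50: MISS. Cache (old->new): [95 50]
  5. access 28: MISS. Cache (old->new): [95 50 28]
  6. access 66: MISS. Cache (old->new): [95 50 28 66]
  7. access 28: HIT. Cache (old->new): [95 50 28 66]
  8. access 95: HIT. Cache (old->new): [95 50 28 66]
  9. access 95: HIT. Cache (old->new): [95 50 28 66]
  10. access 28: HIT. Cache (old->new): [95 50 28 66]
  11. access 38: MISS. Cache (old->new): [95 50 28 66 38]
  12. access 66: HIT. Cache (old->new): [95 50 28 66 38]
  13. access 66: HIT. Cache (old->new): [95 50 28 66 38]
  14. access 95: HIT. Cache (old->new): [95 50 28 66 38]
  15. access 53: MISS, evict 95. Cache (old->new): [50 28 66 38 53]
  16. access 38: HIT. Cache (old->new): [50 28 66 38 53]
  17. access 95: MISS, evict 50. Cache (old->new): [28 66 38 53 95]
  18. access 66: HIT. Cache (old->new): [28 66 38 53 95]
  19. access 53: HIT. Cache (old->new): [28 66 38 53 95]
  20. access 41: MISS, evict 28. Cache (old->new): [66 38 53 95 41]
  21. access 53: HIT. Cache (old->new): [66 38 53 95 41]
Total: 13 hits, 8 misses, 3 evictions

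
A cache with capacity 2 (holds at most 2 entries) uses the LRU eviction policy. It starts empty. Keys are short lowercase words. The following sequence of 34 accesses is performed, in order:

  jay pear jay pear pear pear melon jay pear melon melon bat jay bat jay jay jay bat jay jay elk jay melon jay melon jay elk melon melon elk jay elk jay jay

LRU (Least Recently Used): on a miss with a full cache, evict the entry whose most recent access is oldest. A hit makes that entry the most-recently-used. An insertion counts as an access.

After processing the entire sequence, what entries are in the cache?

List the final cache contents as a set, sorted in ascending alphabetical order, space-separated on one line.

Answer: elk jay

Derivation:
LRU simulation (capacity=2):
  1. access jay: MISS. Cache (LRU->MRU): [jay]
  2. access pear: MISS. Cache (LRU->MRU): [jay pear]
  3. access jay: HIT. Cache (LRU->MRU): [pear jay]
  4. access pear: HIT. Cache (LRU->MRU): [jay pear]
  5. access pear: HIT. Cache (LRU->MRU): [jay pear]
  6. access pear: HIT. Cache (LRU->MRU): [jay pear]
  7. access melon: MISS, evict jay. Cache (LRU->MRU): [pear melon]
  8. access jay: MISS, evict pear. Cache (LRU->MRU): [melon jay]
  9. access pear: MISS, evict melon. Cache (LRU->MRU): [jay pear]
  10. access melon: MISS, evict jay. Cache (LRU->MRU): [pear melon]
  11. access melon: HIT. Cache (LRU->MRU): [pear melon]
  12. access bat: MISS, evict pear. Cache (LRU->MRU): [melon bat]
  13. access jay: MISS, evict melon. Cache (LRU->MRU): [bat jay]
  14. access bat: HIT. Cache (LRU->MRU): [jay bat]
  15. access jay: HIT. Cache (LRU->MRU): [bat jay]
  16. access jay: HIT. Cache (LRU->MRU): [bat jay]
  17. access jay: HIT. Cache (LRU->MRU): [bat jay]
  18. access bat: HIT. Cache (LRU->MRU): [jay bat]
  19. access jay: HIT. Cache (LRU->MRU): [bat jay]
  20. access jay: HIT. Cache (LRU->MRU): [bat jay]
  21. access elk: MISS, evict bat. Cache (LRU->MRU): [jay elk]
  22. access jay: HIT. Cache (LRU->MRU): [elk jay]
  23. access melon: MISS, evict elk. Cache (LRU->MRU): [jay melon]
  24. access jay: HIT. Cache (LRU->MRU): [melon jay]
  25. access melon: HIT. Cache (LRU->MRU): [jay melon]
  26. access jay: HIT. Cache (LRU->MRU): [melon jay]
  27. access elk: MISS, evict melon. Cache (LRU->MRU): [jay elk]
  28. access melon: MISS, evict jay. Cache (LRU->MRU): [elk melon]
  29. access melon: HIT. Cache (LRU->MRU): [elk melon]
  30. access elk: HIT. Cache (LRU->MRU): [melon elk]
  31. access jay: MISS, evict melon. Cache (LRU->MRU): [elk jay]
  32. access elk: HIT. Cache (LRU->MRU): [jay elk]
  33. access jay: HIT. Cache (LRU->MRU): [elk jay]
  34. access jay: HIT. Cache (LRU->MRU): [elk jay]
Total: 21 hits, 13 misses, 11 evictions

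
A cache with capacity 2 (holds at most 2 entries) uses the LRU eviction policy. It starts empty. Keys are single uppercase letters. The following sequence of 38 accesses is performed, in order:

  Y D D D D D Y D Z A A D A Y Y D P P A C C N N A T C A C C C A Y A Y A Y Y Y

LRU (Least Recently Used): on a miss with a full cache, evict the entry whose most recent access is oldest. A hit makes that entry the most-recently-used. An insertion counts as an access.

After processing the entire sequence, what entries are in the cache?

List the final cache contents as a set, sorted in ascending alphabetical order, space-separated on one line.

Answer: A Y

Derivation:
LRU simulation (capacity=2):
  1. access Y: MISS. Cache (LRU->MRU): [Y]
  2. access D: MISS. Cache (LRU->MRU): [Y D]
  3. access D: HIT. Cache (LRU->MRU): [Y D]
  4. access D: HIT. Cache (LRU->MRU): [Y D]
  5. access D: HIT. Cache (LRU->MRU): [Y D]
  6. access D: HIT. Cache (LRU->MRU): [Y D]
  7. access Y: HIT. Cache (LRU->MRU): [D Y]
  8. access D: HIT. Cache (LRU->MRU): [Y D]
  9. access Z: MISS, evict Y. Cache (LRU->MRU): [D Z]
  10. access A: MISS, evict D. Cache (LRU->MRU): [Z A]
  11. access A: HIT. Cache (LRU->MRU): [Z A]
  12. access D: MISS, evict Z. Cache (LRU->MRU): [A D]
  13. access A: HIT. Cache (LRU->MRU): [D A]
  14. access Y: MISS, evict D. Cache (LRU->MRU): [A Y]
  15. access Y: HIT. Cache (LRU->MRU): [A Y]
  16. access D: MISS, evict A. Cache (LRU->MRU): [Y D]
  17. access P: MISS, evict Y. Cache (LRU->MRU): [D P]
  18. access P: HIT. Cache (LRU->MRU): [D P]
  19. access A: MISS, evict D. Cache (LRU->MRU): [P A]
  20. access C: MISS, evict P. Cache (LRU->MRU): [A C]
  21. access C: HIT. Cache (LRU->MRU): [A C]
  22. access N: MISS, evict A. Cache (LRU->MRU): [C N]
  23. access N: HIT. Cache (LRU->MRU): [C N]
  24. access A: MISS, evict C. Cache (LRU->MRU): [N A]
  25. access T: MISS, evict N. Cache (LRU->MRU): [A T]
  26. access C: MISS, evict A. Cache (LRU->MRU): [T C]
  27. access A: MISS, evict T. Cache (LRU->MRU): [C A]
  28. access C: HIT. Cache (LRU->MRU): [A C]
  29. access C: HIT. Cache (LRU->MRU): [A C]
  30. access C: HIT. Cache (LRU->MRU): [A C]
  31. access A: HIT. Cache (LRU->MRU): [C A]
  32. access Y: MISS, evict C. Cache (LRU->MRU): [A Y]
  33. access A: HIT. Cache (LRU->MRU): [Y A]
  34. access Y: HIT. Cache (LRU->MRU): [A Y]
  35. access A: HIT. Cache (LRU->MRU): [Y A]
  36. access Y: HIT. Cache (LRU->MRU): [A Y]
  37. access Y: HIT. Cache (LRU->MRU): [A Y]
  38. access Y: HIT. Cache (LRU->MRU): [A Y]
Total: 22 hits, 16 misses, 14 evictions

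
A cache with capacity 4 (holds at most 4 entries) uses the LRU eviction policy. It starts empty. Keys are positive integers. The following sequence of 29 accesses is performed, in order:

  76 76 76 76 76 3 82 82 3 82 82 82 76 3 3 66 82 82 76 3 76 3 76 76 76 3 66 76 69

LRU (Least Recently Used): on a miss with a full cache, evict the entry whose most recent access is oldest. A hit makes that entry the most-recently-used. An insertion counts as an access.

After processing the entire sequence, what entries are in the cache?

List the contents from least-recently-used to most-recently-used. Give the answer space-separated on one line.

Answer: 3 66 76 69

Derivation:
LRU simulation (capacity=4):
  1. access 76: MISS. Cache (LRU->MRU): [76]
  2. access 76: HIT. Cache (LRU->MRU): [76]
  3. access 76: HIT. Cache (LRU->MRU): [76]
  4. access 76: HIT. Cache (LRU->MRU): [76]
  5. access 76: HIT. Cache (LRU->MRU): [76]
  6. access 3: MISS. Cache (LRU->MRU): [76 3]
  7. access 82: MISS. Cache (LRU->MRU): [76 3 82]
  8. access 82: HIT. Cache (LRU->MRU): [76 3 82]
  9. access 3: HIT. Cache (LRU->MRU): [76 82 3]
  10. access 82: HIT. Cache (LRU->MRU): [76 3 82]
  11. access 82: HIT. Cache (LRU->MRU): [76 3 82]
  12. access 82: HIT. Cache (LRU->MRU): [76 3 82]
  13. access 76: HIT. Cache (LRU->MRU): [3 82 76]
  14. access 3: HIT. Cache (LRU->MRU): [82 76 3]
  15. access 3: HIT. Cache (LRU->MRU): [82 76 3]
  16. access 66: MISS. Cache (LRU->MRU): [82 76 3 66]
  17. access 82: HIT. Cache (LRU->MRU): [76 3 66 82]
  18. access 82: HIT. Cache (LRU->MRU): [76 3 66 82]
  19. access 76: HIT. Cache (LRU->MRU): [3 66 82 76]
  20. access 3: HIT. Cache (LRU->MRU): [66 82 76 3]
  21. access 76: HIT. Cache (LRU->MRU): [66 82 3 76]
  22. access 3: HIT. Cache (LRU->MRU): [66 82 76 3]
  23. access 76: HIT. Cache (LRU->MRU): [66 82 3 76]
  24. access 76: HIT. Cache (LRU->MRU): [66 82 3 76]
  25. access 76: HIT. Cache (LRU->MRU): [66 82 3 76]
  26. access 3: HIT. Cache (LRU->MRU): [66 82 76 3]
  27. access 66: HIT. Cache (LRU->MRU): [82 76 3 66]
  28. access 76: HIT. Cache (LRU->MRU): [82 3 66 76]
  29. access 69: MISS, evict 82. Cache (LRU->MRU): [3 66 76 69]
Total: 24 hits, 5 misses, 1 evictions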